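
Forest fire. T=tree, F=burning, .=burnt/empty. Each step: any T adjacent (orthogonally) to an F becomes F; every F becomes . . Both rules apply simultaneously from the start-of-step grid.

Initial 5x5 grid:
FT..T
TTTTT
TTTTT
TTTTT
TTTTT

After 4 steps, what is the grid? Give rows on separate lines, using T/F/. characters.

Step 1: 2 trees catch fire, 1 burn out
  .F..T
  FTTTT
  TTTTT
  TTTTT
  TTTTT
Step 2: 2 trees catch fire, 2 burn out
  ....T
  .FTTT
  FTTTT
  TTTTT
  TTTTT
Step 3: 3 trees catch fire, 2 burn out
  ....T
  ..FTT
  .FTTT
  FTTTT
  TTTTT
Step 4: 4 trees catch fire, 3 burn out
  ....T
  ...FT
  ..FTT
  .FTTT
  FTTTT

....T
...FT
..FTT
.FTTT
FTTTT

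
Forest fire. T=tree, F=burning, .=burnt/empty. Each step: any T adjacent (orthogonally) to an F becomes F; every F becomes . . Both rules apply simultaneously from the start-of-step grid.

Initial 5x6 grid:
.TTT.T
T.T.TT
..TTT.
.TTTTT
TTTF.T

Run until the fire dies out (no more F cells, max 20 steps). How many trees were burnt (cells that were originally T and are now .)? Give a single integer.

Step 1: +2 fires, +1 burnt (F count now 2)
Step 2: +4 fires, +2 burnt (F count now 4)
Step 3: +5 fires, +4 burnt (F count now 5)
Step 4: +3 fires, +5 burnt (F count now 3)
Step 5: +2 fires, +3 burnt (F count now 2)
Step 6: +3 fires, +2 burnt (F count now 3)
Step 7: +0 fires, +3 burnt (F count now 0)
Fire out after step 7
Initially T: 20, now '.': 29
Total burnt (originally-T cells now '.'): 19

Answer: 19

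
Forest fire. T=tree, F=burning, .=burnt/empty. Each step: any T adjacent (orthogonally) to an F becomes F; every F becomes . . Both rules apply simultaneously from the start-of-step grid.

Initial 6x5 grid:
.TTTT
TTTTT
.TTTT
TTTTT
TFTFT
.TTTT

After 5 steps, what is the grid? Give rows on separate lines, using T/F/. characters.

Step 1: 7 trees catch fire, 2 burn out
  .TTTT
  TTTTT
  .TTTT
  TFTFT
  F.F.F
  .FTFT
Step 2: 7 trees catch fire, 7 burn out
  .TTTT
  TTTTT
  .FTFT
  F.F.F
  .....
  ..F.F
Step 3: 4 trees catch fire, 7 burn out
  .TTTT
  TFTFT
  ..F.F
  .....
  .....
  .....
Step 4: 5 trees catch fire, 4 burn out
  .FTFT
  F.F.F
  .....
  .....
  .....
  .....
Step 5: 2 trees catch fire, 5 burn out
  ..F.F
  .....
  .....
  .....
  .....
  .....

..F.F
.....
.....
.....
.....
.....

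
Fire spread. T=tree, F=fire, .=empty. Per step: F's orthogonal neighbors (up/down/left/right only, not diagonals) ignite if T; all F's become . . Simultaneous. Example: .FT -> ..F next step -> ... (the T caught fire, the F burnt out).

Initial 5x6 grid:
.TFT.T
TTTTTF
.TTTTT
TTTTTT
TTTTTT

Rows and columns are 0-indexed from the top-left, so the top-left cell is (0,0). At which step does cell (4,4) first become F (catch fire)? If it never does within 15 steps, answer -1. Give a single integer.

Step 1: cell (4,4)='T' (+6 fires, +2 burnt)
Step 2: cell (4,4)='T' (+5 fires, +6 burnt)
Step 3: cell (4,4)='T' (+6 fires, +5 burnt)
Step 4: cell (4,4)='F' (+4 fires, +6 burnt)
  -> target ignites at step 4
Step 5: cell (4,4)='.' (+3 fires, +4 burnt)
Step 6: cell (4,4)='.' (+1 fires, +3 burnt)
Step 7: cell (4,4)='.' (+0 fires, +1 burnt)
  fire out at step 7

4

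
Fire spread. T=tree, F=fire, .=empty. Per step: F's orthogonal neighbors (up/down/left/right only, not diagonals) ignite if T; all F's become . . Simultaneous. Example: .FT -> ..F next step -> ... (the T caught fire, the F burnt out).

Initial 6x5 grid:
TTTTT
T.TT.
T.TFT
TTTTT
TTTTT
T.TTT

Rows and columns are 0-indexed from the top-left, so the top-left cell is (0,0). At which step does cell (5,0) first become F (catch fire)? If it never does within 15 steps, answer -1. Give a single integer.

Step 1: cell (5,0)='T' (+4 fires, +1 burnt)
Step 2: cell (5,0)='T' (+5 fires, +4 burnt)
Step 3: cell (5,0)='T' (+6 fires, +5 burnt)
Step 4: cell (5,0)='T' (+5 fires, +6 burnt)
Step 5: cell (5,0)='T' (+3 fires, +5 burnt)
Step 6: cell (5,0)='F' (+2 fires, +3 burnt)
  -> target ignites at step 6
Step 7: cell (5,0)='.' (+0 fires, +2 burnt)
  fire out at step 7

6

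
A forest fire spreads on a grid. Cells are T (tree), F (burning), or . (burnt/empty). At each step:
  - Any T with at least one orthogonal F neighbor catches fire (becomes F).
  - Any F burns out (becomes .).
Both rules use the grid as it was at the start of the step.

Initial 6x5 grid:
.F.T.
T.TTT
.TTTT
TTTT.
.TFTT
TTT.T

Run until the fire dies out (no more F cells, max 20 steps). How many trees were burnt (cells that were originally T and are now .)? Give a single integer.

Step 1: +4 fires, +2 burnt (F count now 4)
Step 2: +5 fires, +4 burnt (F count now 5)
Step 3: +6 fires, +5 burnt (F count now 6)
Step 4: +2 fires, +6 burnt (F count now 2)
Step 5: +2 fires, +2 burnt (F count now 2)
Step 6: +0 fires, +2 burnt (F count now 0)
Fire out after step 6
Initially T: 20, now '.': 29
Total burnt (originally-T cells now '.'): 19

Answer: 19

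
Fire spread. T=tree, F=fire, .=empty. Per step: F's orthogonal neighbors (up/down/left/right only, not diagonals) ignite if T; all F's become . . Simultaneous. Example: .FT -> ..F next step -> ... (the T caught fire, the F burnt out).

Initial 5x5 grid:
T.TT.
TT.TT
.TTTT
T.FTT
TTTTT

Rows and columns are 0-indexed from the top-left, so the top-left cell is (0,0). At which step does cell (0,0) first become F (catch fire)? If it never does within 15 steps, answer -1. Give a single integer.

Step 1: cell (0,0)='T' (+3 fires, +1 burnt)
Step 2: cell (0,0)='T' (+5 fires, +3 burnt)
Step 3: cell (0,0)='T' (+5 fires, +5 burnt)
Step 4: cell (0,0)='T' (+4 fires, +5 burnt)
Step 5: cell (0,0)='F' (+2 fires, +4 burnt)
  -> target ignites at step 5
Step 6: cell (0,0)='.' (+0 fires, +2 burnt)
  fire out at step 6

5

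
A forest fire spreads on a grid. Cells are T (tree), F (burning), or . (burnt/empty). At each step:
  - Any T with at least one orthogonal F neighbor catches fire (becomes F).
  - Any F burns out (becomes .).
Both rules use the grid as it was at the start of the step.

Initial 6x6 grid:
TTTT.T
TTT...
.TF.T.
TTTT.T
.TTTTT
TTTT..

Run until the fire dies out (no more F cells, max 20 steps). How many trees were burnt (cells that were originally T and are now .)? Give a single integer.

Answer: 22

Derivation:
Step 1: +3 fires, +1 burnt (F count now 3)
Step 2: +5 fires, +3 burnt (F count now 5)
Step 3: +7 fires, +5 burnt (F count now 7)
Step 4: +4 fires, +7 burnt (F count now 4)
Step 5: +2 fires, +4 burnt (F count now 2)
Step 6: +1 fires, +2 burnt (F count now 1)
Step 7: +0 fires, +1 burnt (F count now 0)
Fire out after step 7
Initially T: 24, now '.': 34
Total burnt (originally-T cells now '.'): 22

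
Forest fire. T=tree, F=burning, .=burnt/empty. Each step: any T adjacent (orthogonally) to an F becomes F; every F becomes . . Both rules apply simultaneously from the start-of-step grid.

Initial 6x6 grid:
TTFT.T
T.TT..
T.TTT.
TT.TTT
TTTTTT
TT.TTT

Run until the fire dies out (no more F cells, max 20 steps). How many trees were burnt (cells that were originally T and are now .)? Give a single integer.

Step 1: +3 fires, +1 burnt (F count now 3)
Step 2: +3 fires, +3 burnt (F count now 3)
Step 3: +2 fires, +3 burnt (F count now 2)
Step 4: +3 fires, +2 burnt (F count now 3)
Step 5: +3 fires, +3 burnt (F count now 3)
Step 6: +6 fires, +3 burnt (F count now 6)
Step 7: +4 fires, +6 burnt (F count now 4)
Step 8: +2 fires, +4 burnt (F count now 2)
Step 9: +0 fires, +2 burnt (F count now 0)
Fire out after step 9
Initially T: 27, now '.': 35
Total burnt (originally-T cells now '.'): 26

Answer: 26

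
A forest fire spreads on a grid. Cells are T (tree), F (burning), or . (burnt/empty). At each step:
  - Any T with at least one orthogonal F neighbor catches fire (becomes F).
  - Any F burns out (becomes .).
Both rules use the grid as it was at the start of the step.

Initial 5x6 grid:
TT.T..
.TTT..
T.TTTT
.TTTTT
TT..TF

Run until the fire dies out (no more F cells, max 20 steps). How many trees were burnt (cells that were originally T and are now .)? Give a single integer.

Answer: 18

Derivation:
Step 1: +2 fires, +1 burnt (F count now 2)
Step 2: +2 fires, +2 burnt (F count now 2)
Step 3: +2 fires, +2 burnt (F count now 2)
Step 4: +2 fires, +2 burnt (F count now 2)
Step 5: +3 fires, +2 burnt (F count now 3)
Step 6: +3 fires, +3 burnt (F count now 3)
Step 7: +2 fires, +3 burnt (F count now 2)
Step 8: +1 fires, +2 burnt (F count now 1)
Step 9: +1 fires, +1 burnt (F count now 1)
Step 10: +0 fires, +1 burnt (F count now 0)
Fire out after step 10
Initially T: 19, now '.': 29
Total burnt (originally-T cells now '.'): 18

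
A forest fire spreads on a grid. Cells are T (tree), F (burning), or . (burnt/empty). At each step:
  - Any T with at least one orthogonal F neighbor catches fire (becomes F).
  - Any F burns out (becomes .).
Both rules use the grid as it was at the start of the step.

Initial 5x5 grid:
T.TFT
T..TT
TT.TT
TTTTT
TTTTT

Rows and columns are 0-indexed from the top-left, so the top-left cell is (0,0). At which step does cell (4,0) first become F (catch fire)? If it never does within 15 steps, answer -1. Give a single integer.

Step 1: cell (4,0)='T' (+3 fires, +1 burnt)
Step 2: cell (4,0)='T' (+2 fires, +3 burnt)
Step 3: cell (4,0)='T' (+2 fires, +2 burnt)
Step 4: cell (4,0)='T' (+3 fires, +2 burnt)
Step 5: cell (4,0)='T' (+3 fires, +3 burnt)
Step 6: cell (4,0)='T' (+3 fires, +3 burnt)
Step 7: cell (4,0)='F' (+2 fires, +3 burnt)
  -> target ignites at step 7
Step 8: cell (4,0)='.' (+1 fires, +2 burnt)
Step 9: cell (4,0)='.' (+1 fires, +1 burnt)
Step 10: cell (4,0)='.' (+0 fires, +1 burnt)
  fire out at step 10

7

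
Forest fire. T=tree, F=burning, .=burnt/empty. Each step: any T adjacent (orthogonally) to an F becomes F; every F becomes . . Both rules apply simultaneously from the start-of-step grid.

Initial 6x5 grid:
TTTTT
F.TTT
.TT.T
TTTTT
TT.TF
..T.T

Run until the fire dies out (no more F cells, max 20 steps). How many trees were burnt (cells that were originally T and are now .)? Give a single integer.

Answer: 20

Derivation:
Step 1: +4 fires, +2 burnt (F count now 4)
Step 2: +3 fires, +4 burnt (F count now 3)
Step 3: +3 fires, +3 burnt (F count now 3)
Step 4: +6 fires, +3 burnt (F count now 6)
Step 5: +3 fires, +6 burnt (F count now 3)
Step 6: +1 fires, +3 burnt (F count now 1)
Step 7: +0 fires, +1 burnt (F count now 0)
Fire out after step 7
Initially T: 21, now '.': 29
Total burnt (originally-T cells now '.'): 20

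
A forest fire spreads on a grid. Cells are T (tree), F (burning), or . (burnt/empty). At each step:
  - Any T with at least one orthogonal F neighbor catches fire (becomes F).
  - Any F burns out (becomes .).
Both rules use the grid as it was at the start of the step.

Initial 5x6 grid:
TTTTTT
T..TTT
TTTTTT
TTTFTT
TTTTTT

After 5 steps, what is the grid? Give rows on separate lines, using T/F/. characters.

Step 1: 4 trees catch fire, 1 burn out
  TTTTTT
  T..TTT
  TTTFTT
  TTF.FT
  TTTFTT
Step 2: 7 trees catch fire, 4 burn out
  TTTTTT
  T..FTT
  TTF.FT
  TF...F
  TTF.FT
Step 3: 7 trees catch fire, 7 burn out
  TTTFTT
  T...FT
  TF...F
  F.....
  TF...F
Step 4: 5 trees catch fire, 7 burn out
  TTF.FT
  T....F
  F.....
  ......
  F.....
Step 5: 3 trees catch fire, 5 burn out
  TF...F
  F.....
  ......
  ......
  ......

TF...F
F.....
......
......
......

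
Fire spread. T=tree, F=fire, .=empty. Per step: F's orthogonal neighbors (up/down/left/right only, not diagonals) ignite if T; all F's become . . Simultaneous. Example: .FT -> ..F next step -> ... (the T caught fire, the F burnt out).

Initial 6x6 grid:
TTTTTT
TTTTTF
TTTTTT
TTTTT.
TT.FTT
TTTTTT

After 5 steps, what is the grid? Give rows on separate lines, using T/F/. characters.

Step 1: 6 trees catch fire, 2 burn out
  TTTTTF
  TTTTF.
  TTTTTF
  TTTFT.
  TT..FT
  TTTFTT
Step 2: 9 trees catch fire, 6 burn out
  TTTTF.
  TTTF..
  TTTFF.
  TTF.F.
  TT...F
  TTF.FT
Step 3: 6 trees catch fire, 9 burn out
  TTTF..
  TTF...
  TTF...
  TF....
  TT....
  TF...F
Step 4: 6 trees catch fire, 6 burn out
  TTF...
  TF....
  TF....
  F.....
  TF....
  F.....
Step 5: 4 trees catch fire, 6 burn out
  TF....
  F.....
  F.....
  ......
  F.....
  ......

TF....
F.....
F.....
......
F.....
......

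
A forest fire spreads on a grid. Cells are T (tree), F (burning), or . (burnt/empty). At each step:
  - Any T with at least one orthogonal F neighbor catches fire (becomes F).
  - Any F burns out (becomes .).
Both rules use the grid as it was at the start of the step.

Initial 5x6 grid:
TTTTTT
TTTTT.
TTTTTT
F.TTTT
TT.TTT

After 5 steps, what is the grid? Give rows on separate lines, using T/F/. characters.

Step 1: 2 trees catch fire, 1 burn out
  TTTTTT
  TTTTT.
  FTTTTT
  ..TTTT
  FT.TTT
Step 2: 3 trees catch fire, 2 burn out
  TTTTTT
  FTTTT.
  .FTTTT
  ..TTTT
  .F.TTT
Step 3: 3 trees catch fire, 3 burn out
  FTTTTT
  .FTTT.
  ..FTTT
  ..TTTT
  ...TTT
Step 4: 4 trees catch fire, 3 burn out
  .FTTTT
  ..FTT.
  ...FTT
  ..FTTT
  ...TTT
Step 5: 4 trees catch fire, 4 burn out
  ..FTTT
  ...FT.
  ....FT
  ...FTT
  ...TTT

..FTTT
...FT.
....FT
...FTT
...TTT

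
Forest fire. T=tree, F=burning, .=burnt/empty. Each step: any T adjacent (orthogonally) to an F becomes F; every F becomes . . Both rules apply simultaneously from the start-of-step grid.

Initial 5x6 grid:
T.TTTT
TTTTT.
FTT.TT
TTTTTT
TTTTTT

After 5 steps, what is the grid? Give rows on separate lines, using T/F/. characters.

Step 1: 3 trees catch fire, 1 burn out
  T.TTTT
  FTTTT.
  .FT.TT
  FTTTTT
  TTTTTT
Step 2: 5 trees catch fire, 3 burn out
  F.TTTT
  .FTTT.
  ..F.TT
  .FTTTT
  FTTTTT
Step 3: 3 trees catch fire, 5 burn out
  ..TTTT
  ..FTT.
  ....TT
  ..FTTT
  .FTTTT
Step 4: 4 trees catch fire, 3 burn out
  ..FTTT
  ...FT.
  ....TT
  ...FTT
  ..FTTT
Step 5: 4 trees catch fire, 4 burn out
  ...FTT
  ....F.
  ....TT
  ....FT
  ...FTT

...FTT
....F.
....TT
....FT
...FTT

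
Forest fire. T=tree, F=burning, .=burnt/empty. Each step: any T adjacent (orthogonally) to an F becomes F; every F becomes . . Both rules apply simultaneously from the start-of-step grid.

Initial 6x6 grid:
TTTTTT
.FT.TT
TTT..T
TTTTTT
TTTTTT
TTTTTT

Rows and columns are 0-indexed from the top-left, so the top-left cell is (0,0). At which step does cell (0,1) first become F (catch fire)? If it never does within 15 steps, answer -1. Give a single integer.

Step 1: cell (0,1)='F' (+3 fires, +1 burnt)
  -> target ignites at step 1
Step 2: cell (0,1)='.' (+5 fires, +3 burnt)
Step 3: cell (0,1)='.' (+4 fires, +5 burnt)
Step 4: cell (0,1)='.' (+5 fires, +4 burnt)
Step 5: cell (0,1)='.' (+6 fires, +5 burnt)
Step 6: cell (0,1)='.' (+4 fires, +6 burnt)
Step 7: cell (0,1)='.' (+3 fires, +4 burnt)
Step 8: cell (0,1)='.' (+1 fires, +3 burnt)
Step 9: cell (0,1)='.' (+0 fires, +1 burnt)
  fire out at step 9

1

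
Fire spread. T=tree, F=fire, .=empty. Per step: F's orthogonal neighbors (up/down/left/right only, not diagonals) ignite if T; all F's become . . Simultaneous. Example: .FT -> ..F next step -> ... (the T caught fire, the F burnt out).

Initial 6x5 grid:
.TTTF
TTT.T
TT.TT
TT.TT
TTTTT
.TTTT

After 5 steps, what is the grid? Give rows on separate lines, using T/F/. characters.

Step 1: 2 trees catch fire, 1 burn out
  .TTF.
  TTT.F
  TT.TT
  TT.TT
  TTTTT
  .TTTT
Step 2: 2 trees catch fire, 2 burn out
  .TF..
  TTT..
  TT.TF
  TT.TT
  TTTTT
  .TTTT
Step 3: 4 trees catch fire, 2 burn out
  .F...
  TTF..
  TT.F.
  TT.TF
  TTTTT
  .TTTT
Step 4: 3 trees catch fire, 4 burn out
  .....
  TF...
  TT...
  TT.F.
  TTTTF
  .TTTT
Step 5: 4 trees catch fire, 3 burn out
  .....
  F....
  TF...
  TT...
  TTTF.
  .TTTF

.....
F....
TF...
TT...
TTTF.
.TTTF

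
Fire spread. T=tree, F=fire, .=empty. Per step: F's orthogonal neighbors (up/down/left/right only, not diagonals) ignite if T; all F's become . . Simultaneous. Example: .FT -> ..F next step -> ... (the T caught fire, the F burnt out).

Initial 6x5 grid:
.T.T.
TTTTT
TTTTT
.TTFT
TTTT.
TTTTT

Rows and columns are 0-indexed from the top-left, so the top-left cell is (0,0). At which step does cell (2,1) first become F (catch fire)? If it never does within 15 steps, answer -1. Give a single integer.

Step 1: cell (2,1)='T' (+4 fires, +1 burnt)
Step 2: cell (2,1)='T' (+6 fires, +4 burnt)
Step 3: cell (2,1)='F' (+7 fires, +6 burnt)
  -> target ignites at step 3
Step 4: cell (2,1)='.' (+4 fires, +7 burnt)
Step 5: cell (2,1)='.' (+3 fires, +4 burnt)
Step 6: cell (2,1)='.' (+0 fires, +3 burnt)
  fire out at step 6

3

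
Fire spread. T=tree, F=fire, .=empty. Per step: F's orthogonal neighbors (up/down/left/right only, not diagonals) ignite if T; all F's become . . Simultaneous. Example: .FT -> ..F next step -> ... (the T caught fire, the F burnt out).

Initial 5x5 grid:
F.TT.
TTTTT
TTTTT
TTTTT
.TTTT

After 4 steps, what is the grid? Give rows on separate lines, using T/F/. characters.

Step 1: 1 trees catch fire, 1 burn out
  ..TT.
  FTTTT
  TTTTT
  TTTTT
  .TTTT
Step 2: 2 trees catch fire, 1 burn out
  ..TT.
  .FTTT
  FTTTT
  TTTTT
  .TTTT
Step 3: 3 trees catch fire, 2 burn out
  ..TT.
  ..FTT
  .FTTT
  FTTTT
  .TTTT
Step 4: 4 trees catch fire, 3 burn out
  ..FT.
  ...FT
  ..FTT
  .FTTT
  .TTTT

..FT.
...FT
..FTT
.FTTT
.TTTT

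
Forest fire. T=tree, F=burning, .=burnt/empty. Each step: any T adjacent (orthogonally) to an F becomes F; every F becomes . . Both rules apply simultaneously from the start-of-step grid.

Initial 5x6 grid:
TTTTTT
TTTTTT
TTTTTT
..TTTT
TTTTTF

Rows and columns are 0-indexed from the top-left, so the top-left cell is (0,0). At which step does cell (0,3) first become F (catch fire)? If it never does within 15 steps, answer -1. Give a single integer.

Step 1: cell (0,3)='T' (+2 fires, +1 burnt)
Step 2: cell (0,3)='T' (+3 fires, +2 burnt)
Step 3: cell (0,3)='T' (+4 fires, +3 burnt)
Step 4: cell (0,3)='T' (+5 fires, +4 burnt)
Step 5: cell (0,3)='T' (+4 fires, +5 burnt)
Step 6: cell (0,3)='F' (+3 fires, +4 burnt)
  -> target ignites at step 6
Step 7: cell (0,3)='.' (+3 fires, +3 burnt)
Step 8: cell (0,3)='.' (+2 fires, +3 burnt)
Step 9: cell (0,3)='.' (+1 fires, +2 burnt)
Step 10: cell (0,3)='.' (+0 fires, +1 burnt)
  fire out at step 10

6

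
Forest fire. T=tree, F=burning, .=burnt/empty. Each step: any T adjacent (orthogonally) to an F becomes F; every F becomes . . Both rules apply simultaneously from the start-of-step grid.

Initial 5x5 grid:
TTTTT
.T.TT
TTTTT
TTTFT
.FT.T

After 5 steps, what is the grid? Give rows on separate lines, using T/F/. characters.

Step 1: 5 trees catch fire, 2 burn out
  TTTTT
  .T.TT
  TTTFT
  TFF.F
  ..F.T
Step 2: 6 trees catch fire, 5 burn out
  TTTTT
  .T.FT
  TFF.F
  F....
  ....F
Step 3: 4 trees catch fire, 6 burn out
  TTTFT
  .F..F
  F....
  .....
  .....
Step 4: 3 trees catch fire, 4 burn out
  TFF.F
  .....
  .....
  .....
  .....
Step 5: 1 trees catch fire, 3 burn out
  F....
  .....
  .....
  .....
  .....

F....
.....
.....
.....
.....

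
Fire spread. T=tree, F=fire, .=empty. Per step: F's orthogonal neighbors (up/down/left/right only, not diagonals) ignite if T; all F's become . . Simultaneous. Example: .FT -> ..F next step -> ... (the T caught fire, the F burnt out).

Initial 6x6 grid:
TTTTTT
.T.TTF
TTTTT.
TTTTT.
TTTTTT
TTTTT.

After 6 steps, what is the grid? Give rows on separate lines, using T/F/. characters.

Step 1: 2 trees catch fire, 1 burn out
  TTTTTF
  .T.TF.
  TTTTT.
  TTTTT.
  TTTTTT
  TTTTT.
Step 2: 3 trees catch fire, 2 burn out
  TTTTF.
  .T.F..
  TTTTF.
  TTTTT.
  TTTTTT
  TTTTT.
Step 3: 3 trees catch fire, 3 burn out
  TTTF..
  .T....
  TTTF..
  TTTTF.
  TTTTTT
  TTTTT.
Step 4: 4 trees catch fire, 3 burn out
  TTF...
  .T....
  TTF...
  TTTF..
  TTTTFT
  TTTTT.
Step 5: 6 trees catch fire, 4 burn out
  TF....
  .T....
  TF....
  TTF...
  TTTF.F
  TTTTF.
Step 6: 6 trees catch fire, 6 burn out
  F.....
  .F....
  F.....
  TF....
  TTF...
  TTTF..

F.....
.F....
F.....
TF....
TTF...
TTTF..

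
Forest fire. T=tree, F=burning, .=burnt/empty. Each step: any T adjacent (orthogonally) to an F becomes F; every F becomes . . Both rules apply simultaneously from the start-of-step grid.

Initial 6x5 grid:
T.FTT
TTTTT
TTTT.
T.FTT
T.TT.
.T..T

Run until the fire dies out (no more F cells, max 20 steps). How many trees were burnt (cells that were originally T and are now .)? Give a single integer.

Answer: 18

Derivation:
Step 1: +5 fires, +2 burnt (F count now 5)
Step 2: +7 fires, +5 burnt (F count now 7)
Step 3: +3 fires, +7 burnt (F count now 3)
Step 4: +2 fires, +3 burnt (F count now 2)
Step 5: +1 fires, +2 burnt (F count now 1)
Step 6: +0 fires, +1 burnt (F count now 0)
Fire out after step 6
Initially T: 20, now '.': 28
Total burnt (originally-T cells now '.'): 18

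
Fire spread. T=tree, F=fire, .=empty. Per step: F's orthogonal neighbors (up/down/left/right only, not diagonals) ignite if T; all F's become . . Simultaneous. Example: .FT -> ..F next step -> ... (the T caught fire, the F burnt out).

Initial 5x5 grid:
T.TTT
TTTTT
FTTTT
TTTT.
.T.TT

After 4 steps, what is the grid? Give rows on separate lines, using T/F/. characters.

Step 1: 3 trees catch fire, 1 burn out
  T.TTT
  FTTTT
  .FTTT
  FTTT.
  .T.TT
Step 2: 4 trees catch fire, 3 burn out
  F.TTT
  .FTTT
  ..FTT
  .FTT.
  .T.TT
Step 3: 4 trees catch fire, 4 burn out
  ..TTT
  ..FTT
  ...FT
  ..FT.
  .F.TT
Step 4: 4 trees catch fire, 4 burn out
  ..FTT
  ...FT
  ....F
  ...F.
  ...TT

..FTT
...FT
....F
...F.
...TT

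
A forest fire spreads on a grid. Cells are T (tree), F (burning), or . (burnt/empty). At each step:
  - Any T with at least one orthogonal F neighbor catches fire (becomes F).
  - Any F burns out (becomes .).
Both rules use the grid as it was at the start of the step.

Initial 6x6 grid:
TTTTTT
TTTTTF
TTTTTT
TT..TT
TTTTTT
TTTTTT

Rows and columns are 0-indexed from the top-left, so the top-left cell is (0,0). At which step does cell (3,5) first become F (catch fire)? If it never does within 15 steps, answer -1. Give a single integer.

Step 1: cell (3,5)='T' (+3 fires, +1 burnt)
Step 2: cell (3,5)='F' (+4 fires, +3 burnt)
  -> target ignites at step 2
Step 3: cell (3,5)='.' (+5 fires, +4 burnt)
Step 4: cell (3,5)='.' (+5 fires, +5 burnt)
Step 5: cell (3,5)='.' (+5 fires, +5 burnt)
Step 6: cell (3,5)='.' (+5 fires, +5 burnt)
Step 7: cell (3,5)='.' (+3 fires, +5 burnt)
Step 8: cell (3,5)='.' (+2 fires, +3 burnt)
Step 9: cell (3,5)='.' (+1 fires, +2 burnt)
Step 10: cell (3,5)='.' (+0 fires, +1 burnt)
  fire out at step 10

2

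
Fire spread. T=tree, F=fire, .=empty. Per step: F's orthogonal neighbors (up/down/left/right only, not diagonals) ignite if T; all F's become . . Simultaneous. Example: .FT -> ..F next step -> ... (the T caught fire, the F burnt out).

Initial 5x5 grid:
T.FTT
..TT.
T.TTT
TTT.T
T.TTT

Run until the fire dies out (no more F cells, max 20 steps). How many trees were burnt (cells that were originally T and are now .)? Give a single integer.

Step 1: +2 fires, +1 burnt (F count now 2)
Step 2: +3 fires, +2 burnt (F count now 3)
Step 3: +2 fires, +3 burnt (F count now 2)
Step 4: +3 fires, +2 burnt (F count now 3)
Step 5: +3 fires, +3 burnt (F count now 3)
Step 6: +3 fires, +3 burnt (F count now 3)
Step 7: +0 fires, +3 burnt (F count now 0)
Fire out after step 7
Initially T: 17, now '.': 24
Total burnt (originally-T cells now '.'): 16

Answer: 16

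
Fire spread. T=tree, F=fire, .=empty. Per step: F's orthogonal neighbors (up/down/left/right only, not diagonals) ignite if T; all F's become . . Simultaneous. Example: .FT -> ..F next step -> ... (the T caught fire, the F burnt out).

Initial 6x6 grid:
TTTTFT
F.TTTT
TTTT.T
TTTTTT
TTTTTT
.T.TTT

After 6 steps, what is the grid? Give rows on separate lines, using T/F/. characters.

Step 1: 5 trees catch fire, 2 burn out
  FTTF.F
  ..TTFT
  FTTT.T
  TTTTTT
  TTTTTT
  .T.TTT
Step 2: 6 trees catch fire, 5 burn out
  .FF...
  ..TF.F
  .FTT.T
  FTTTTT
  TTTTTT
  .T.TTT
Step 3: 6 trees catch fire, 6 burn out
  ......
  ..F...
  ..FF.F
  .FTTTT
  FTTTTT
  .T.TTT
Step 4: 4 trees catch fire, 6 burn out
  ......
  ......
  ......
  ..FFTF
  .FTTTT
  .T.TTT
Step 5: 5 trees catch fire, 4 burn out
  ......
  ......
  ......
  ....F.
  ..FFTF
  .F.TTT
Step 6: 3 trees catch fire, 5 burn out
  ......
  ......
  ......
  ......
  ....F.
  ...FTF

......
......
......
......
....F.
...FTF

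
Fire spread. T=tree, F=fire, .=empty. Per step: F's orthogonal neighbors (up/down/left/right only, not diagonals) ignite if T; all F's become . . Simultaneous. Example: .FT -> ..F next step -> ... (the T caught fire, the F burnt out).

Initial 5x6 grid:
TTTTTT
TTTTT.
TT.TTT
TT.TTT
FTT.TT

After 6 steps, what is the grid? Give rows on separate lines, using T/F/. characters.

Step 1: 2 trees catch fire, 1 burn out
  TTTTTT
  TTTTT.
  TT.TTT
  FT.TTT
  .FT.TT
Step 2: 3 trees catch fire, 2 burn out
  TTTTTT
  TTTTT.
  FT.TTT
  .F.TTT
  ..F.TT
Step 3: 2 trees catch fire, 3 burn out
  TTTTTT
  FTTTT.
  .F.TTT
  ...TTT
  ....TT
Step 4: 2 trees catch fire, 2 burn out
  FTTTTT
  .FTTT.
  ...TTT
  ...TTT
  ....TT
Step 5: 2 trees catch fire, 2 burn out
  .FTTTT
  ..FTT.
  ...TTT
  ...TTT
  ....TT
Step 6: 2 trees catch fire, 2 burn out
  ..FTTT
  ...FT.
  ...TTT
  ...TTT
  ....TT

..FTTT
...FT.
...TTT
...TTT
....TT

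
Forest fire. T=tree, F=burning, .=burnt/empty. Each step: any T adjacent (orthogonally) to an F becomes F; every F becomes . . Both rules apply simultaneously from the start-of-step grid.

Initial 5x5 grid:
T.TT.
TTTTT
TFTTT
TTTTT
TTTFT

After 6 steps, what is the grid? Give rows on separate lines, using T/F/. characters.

Step 1: 7 trees catch fire, 2 burn out
  T.TT.
  TFTTT
  F.FTT
  TFTFT
  TTF.F
Step 2: 7 trees catch fire, 7 burn out
  T.TT.
  F.FTT
  ...FT
  F.F.F
  TF...
Step 3: 5 trees catch fire, 7 burn out
  F.FT.
  ...FT
  ....F
  .....
  F....
Step 4: 2 trees catch fire, 5 burn out
  ...F.
  ....F
  .....
  .....
  .....
Step 5: 0 trees catch fire, 2 burn out
  .....
  .....
  .....
  .....
  .....
Step 6: 0 trees catch fire, 0 burn out
  .....
  .....
  .....
  .....
  .....

.....
.....
.....
.....
.....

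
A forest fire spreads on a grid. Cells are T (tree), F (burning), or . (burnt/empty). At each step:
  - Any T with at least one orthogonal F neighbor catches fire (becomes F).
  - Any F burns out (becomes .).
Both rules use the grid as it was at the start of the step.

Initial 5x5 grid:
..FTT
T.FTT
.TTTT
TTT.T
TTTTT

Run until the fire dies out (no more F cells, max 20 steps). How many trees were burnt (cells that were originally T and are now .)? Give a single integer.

Step 1: +3 fires, +2 burnt (F count now 3)
Step 2: +5 fires, +3 burnt (F count now 5)
Step 3: +3 fires, +5 burnt (F count now 3)
Step 4: +4 fires, +3 burnt (F count now 4)
Step 5: +2 fires, +4 burnt (F count now 2)
Step 6: +0 fires, +2 burnt (F count now 0)
Fire out after step 6
Initially T: 18, now '.': 24
Total burnt (originally-T cells now '.'): 17

Answer: 17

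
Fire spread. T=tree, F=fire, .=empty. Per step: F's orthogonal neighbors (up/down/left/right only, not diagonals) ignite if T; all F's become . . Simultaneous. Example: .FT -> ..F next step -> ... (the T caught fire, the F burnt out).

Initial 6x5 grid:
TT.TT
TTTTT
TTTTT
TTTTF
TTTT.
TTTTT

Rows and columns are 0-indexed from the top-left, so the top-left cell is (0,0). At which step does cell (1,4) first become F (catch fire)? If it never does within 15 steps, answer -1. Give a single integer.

Step 1: cell (1,4)='T' (+2 fires, +1 burnt)
Step 2: cell (1,4)='F' (+4 fires, +2 burnt)
  -> target ignites at step 2
Step 3: cell (1,4)='.' (+6 fires, +4 burnt)
Step 4: cell (1,4)='.' (+7 fires, +6 burnt)
Step 5: cell (1,4)='.' (+4 fires, +7 burnt)
Step 6: cell (1,4)='.' (+3 fires, +4 burnt)
Step 7: cell (1,4)='.' (+1 fires, +3 burnt)
Step 8: cell (1,4)='.' (+0 fires, +1 burnt)
  fire out at step 8

2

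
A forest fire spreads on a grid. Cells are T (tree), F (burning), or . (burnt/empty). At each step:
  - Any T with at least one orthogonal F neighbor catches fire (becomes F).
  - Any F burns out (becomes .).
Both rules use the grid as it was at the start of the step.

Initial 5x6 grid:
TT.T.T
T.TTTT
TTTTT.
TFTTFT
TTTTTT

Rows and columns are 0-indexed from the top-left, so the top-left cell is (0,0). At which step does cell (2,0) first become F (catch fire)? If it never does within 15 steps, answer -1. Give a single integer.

Step 1: cell (2,0)='T' (+8 fires, +2 burnt)
Step 2: cell (2,0)='F' (+8 fires, +8 burnt)
  -> target ignites at step 2
Step 3: cell (2,0)='.' (+4 fires, +8 burnt)
Step 4: cell (2,0)='.' (+3 fires, +4 burnt)
Step 5: cell (2,0)='.' (+1 fires, +3 burnt)
Step 6: cell (2,0)='.' (+0 fires, +1 burnt)
  fire out at step 6

2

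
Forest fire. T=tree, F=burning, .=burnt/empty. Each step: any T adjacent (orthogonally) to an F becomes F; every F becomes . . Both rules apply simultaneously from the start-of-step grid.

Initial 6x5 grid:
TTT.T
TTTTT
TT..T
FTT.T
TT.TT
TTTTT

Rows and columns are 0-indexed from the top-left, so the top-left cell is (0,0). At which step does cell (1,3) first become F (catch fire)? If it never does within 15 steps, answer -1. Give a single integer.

Step 1: cell (1,3)='T' (+3 fires, +1 burnt)
Step 2: cell (1,3)='T' (+5 fires, +3 burnt)
Step 3: cell (1,3)='T' (+3 fires, +5 burnt)
Step 4: cell (1,3)='T' (+3 fires, +3 burnt)
Step 5: cell (1,3)='F' (+3 fires, +3 burnt)
  -> target ignites at step 5
Step 6: cell (1,3)='.' (+3 fires, +3 burnt)
Step 7: cell (1,3)='.' (+3 fires, +3 burnt)
Step 8: cell (1,3)='.' (+1 fires, +3 burnt)
Step 9: cell (1,3)='.' (+0 fires, +1 burnt)
  fire out at step 9

5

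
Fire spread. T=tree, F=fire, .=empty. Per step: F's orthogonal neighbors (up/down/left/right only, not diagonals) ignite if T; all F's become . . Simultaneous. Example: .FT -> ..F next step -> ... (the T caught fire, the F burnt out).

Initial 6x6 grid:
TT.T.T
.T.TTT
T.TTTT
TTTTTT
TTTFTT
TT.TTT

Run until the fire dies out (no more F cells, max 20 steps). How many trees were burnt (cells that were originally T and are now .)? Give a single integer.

Step 1: +4 fires, +1 burnt (F count now 4)
Step 2: +6 fires, +4 burnt (F count now 6)
Step 3: +8 fires, +6 burnt (F count now 8)
Step 4: +5 fires, +8 burnt (F count now 5)
Step 5: +2 fires, +5 burnt (F count now 2)
Step 6: +1 fires, +2 burnt (F count now 1)
Step 7: +0 fires, +1 burnt (F count now 0)
Fire out after step 7
Initially T: 29, now '.': 33
Total burnt (originally-T cells now '.'): 26

Answer: 26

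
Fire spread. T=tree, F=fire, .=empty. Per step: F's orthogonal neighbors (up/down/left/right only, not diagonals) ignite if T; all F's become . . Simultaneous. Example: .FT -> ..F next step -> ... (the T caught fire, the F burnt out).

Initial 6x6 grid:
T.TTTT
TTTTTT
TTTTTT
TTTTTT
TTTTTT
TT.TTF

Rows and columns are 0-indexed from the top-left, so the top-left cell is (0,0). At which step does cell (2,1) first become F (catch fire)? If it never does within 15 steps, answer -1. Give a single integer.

Step 1: cell (2,1)='T' (+2 fires, +1 burnt)
Step 2: cell (2,1)='T' (+3 fires, +2 burnt)
Step 3: cell (2,1)='T' (+3 fires, +3 burnt)
Step 4: cell (2,1)='T' (+4 fires, +3 burnt)
Step 5: cell (2,1)='T' (+5 fires, +4 burnt)
Step 6: cell (2,1)='T' (+6 fires, +5 burnt)
Step 7: cell (2,1)='F' (+5 fires, +6 burnt)
  -> target ignites at step 7
Step 8: cell (2,1)='.' (+3 fires, +5 burnt)
Step 9: cell (2,1)='.' (+1 fires, +3 burnt)
Step 10: cell (2,1)='.' (+1 fires, +1 burnt)
Step 11: cell (2,1)='.' (+0 fires, +1 burnt)
  fire out at step 11

7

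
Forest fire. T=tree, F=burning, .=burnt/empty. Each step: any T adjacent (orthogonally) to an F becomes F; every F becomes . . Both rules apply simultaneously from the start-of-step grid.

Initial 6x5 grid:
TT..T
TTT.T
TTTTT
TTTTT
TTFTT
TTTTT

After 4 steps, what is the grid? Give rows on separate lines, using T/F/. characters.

Step 1: 4 trees catch fire, 1 burn out
  TT..T
  TTT.T
  TTTTT
  TTFTT
  TF.FT
  TTFTT
Step 2: 7 trees catch fire, 4 burn out
  TT..T
  TTT.T
  TTFTT
  TF.FT
  F...F
  TF.FT
Step 3: 7 trees catch fire, 7 burn out
  TT..T
  TTF.T
  TF.FT
  F...F
  .....
  F...F
Step 4: 3 trees catch fire, 7 burn out
  TT..T
  TF..T
  F...F
  .....
  .....
  .....

TT..T
TF..T
F...F
.....
.....
.....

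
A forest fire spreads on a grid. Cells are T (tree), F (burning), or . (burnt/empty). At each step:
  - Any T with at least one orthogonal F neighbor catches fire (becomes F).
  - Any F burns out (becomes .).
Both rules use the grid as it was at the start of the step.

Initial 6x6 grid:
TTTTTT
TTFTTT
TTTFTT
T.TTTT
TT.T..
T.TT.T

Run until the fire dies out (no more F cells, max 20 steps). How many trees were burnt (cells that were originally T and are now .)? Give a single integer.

Answer: 27

Derivation:
Step 1: +6 fires, +2 burnt (F count now 6)
Step 2: +9 fires, +6 burnt (F count now 9)
Step 3: +6 fires, +9 burnt (F count now 6)
Step 4: +3 fires, +6 burnt (F count now 3)
Step 5: +1 fires, +3 burnt (F count now 1)
Step 6: +2 fires, +1 burnt (F count now 2)
Step 7: +0 fires, +2 burnt (F count now 0)
Fire out after step 7
Initially T: 28, now '.': 35
Total burnt (originally-T cells now '.'): 27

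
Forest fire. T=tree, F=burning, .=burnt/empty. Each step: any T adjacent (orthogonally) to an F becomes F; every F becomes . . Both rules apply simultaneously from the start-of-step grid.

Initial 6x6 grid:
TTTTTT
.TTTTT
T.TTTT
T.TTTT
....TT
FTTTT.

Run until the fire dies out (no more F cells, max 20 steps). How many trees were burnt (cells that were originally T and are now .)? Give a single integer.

Step 1: +1 fires, +1 burnt (F count now 1)
Step 2: +1 fires, +1 burnt (F count now 1)
Step 3: +1 fires, +1 burnt (F count now 1)
Step 4: +1 fires, +1 burnt (F count now 1)
Step 5: +1 fires, +1 burnt (F count now 1)
Step 6: +2 fires, +1 burnt (F count now 2)
Step 7: +3 fires, +2 burnt (F count now 3)
Step 8: +4 fires, +3 burnt (F count now 4)
Step 9: +4 fires, +4 burnt (F count now 4)
Step 10: +3 fires, +4 burnt (F count now 3)
Step 11: +2 fires, +3 burnt (F count now 2)
Step 12: +1 fires, +2 burnt (F count now 1)
Step 13: +1 fires, +1 burnt (F count now 1)
Step 14: +0 fires, +1 burnt (F count now 0)
Fire out after step 14
Initially T: 27, now '.': 34
Total burnt (originally-T cells now '.'): 25

Answer: 25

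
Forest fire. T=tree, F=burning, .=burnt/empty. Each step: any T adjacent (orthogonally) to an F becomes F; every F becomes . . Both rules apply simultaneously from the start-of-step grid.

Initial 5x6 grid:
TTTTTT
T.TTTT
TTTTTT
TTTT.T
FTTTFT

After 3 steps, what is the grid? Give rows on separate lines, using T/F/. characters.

Step 1: 4 trees catch fire, 2 burn out
  TTTTTT
  T.TTTT
  TTTTTT
  FTTT.T
  .FTF.F
Step 2: 5 trees catch fire, 4 burn out
  TTTTTT
  T.TTTT
  FTTTTT
  .FTF.F
  ..F...
Step 3: 5 trees catch fire, 5 burn out
  TTTTTT
  F.TTTT
  .FTFTF
  ..F...
  ......

TTTTTT
F.TTTT
.FTFTF
..F...
......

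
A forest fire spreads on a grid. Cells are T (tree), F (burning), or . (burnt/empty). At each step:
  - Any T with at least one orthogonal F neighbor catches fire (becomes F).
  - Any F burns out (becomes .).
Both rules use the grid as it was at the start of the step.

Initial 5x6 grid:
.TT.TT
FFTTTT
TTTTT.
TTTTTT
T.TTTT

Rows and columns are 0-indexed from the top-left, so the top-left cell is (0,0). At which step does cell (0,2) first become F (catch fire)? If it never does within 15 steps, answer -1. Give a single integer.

Step 1: cell (0,2)='T' (+4 fires, +2 burnt)
Step 2: cell (0,2)='F' (+5 fires, +4 burnt)
  -> target ignites at step 2
Step 3: cell (0,2)='.' (+4 fires, +5 burnt)
Step 4: cell (0,2)='.' (+5 fires, +4 burnt)
Step 5: cell (0,2)='.' (+3 fires, +5 burnt)
Step 6: cell (0,2)='.' (+2 fires, +3 burnt)
Step 7: cell (0,2)='.' (+1 fires, +2 burnt)
Step 8: cell (0,2)='.' (+0 fires, +1 burnt)
  fire out at step 8

2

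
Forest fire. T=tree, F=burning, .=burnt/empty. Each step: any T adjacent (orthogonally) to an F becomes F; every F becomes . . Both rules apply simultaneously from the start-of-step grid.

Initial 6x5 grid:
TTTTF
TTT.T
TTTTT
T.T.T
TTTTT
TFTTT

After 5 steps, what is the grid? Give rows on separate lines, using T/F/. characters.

Step 1: 5 trees catch fire, 2 burn out
  TTTF.
  TTT.F
  TTTTT
  T.T.T
  TFTTT
  F.FTT
Step 2: 5 trees catch fire, 5 burn out
  TTF..
  TTT..
  TTTTF
  T.T.T
  F.FTT
  ...FT
Step 3: 8 trees catch fire, 5 burn out
  TF...
  TTF..
  TTTF.
  F.F.F
  ...FT
  ....F
Step 4: 5 trees catch fire, 8 burn out
  F....
  TF...
  FTF..
  .....
  ....F
  .....
Step 5: 2 trees catch fire, 5 burn out
  .....
  F....
  .F...
  .....
  .....
  .....

.....
F....
.F...
.....
.....
.....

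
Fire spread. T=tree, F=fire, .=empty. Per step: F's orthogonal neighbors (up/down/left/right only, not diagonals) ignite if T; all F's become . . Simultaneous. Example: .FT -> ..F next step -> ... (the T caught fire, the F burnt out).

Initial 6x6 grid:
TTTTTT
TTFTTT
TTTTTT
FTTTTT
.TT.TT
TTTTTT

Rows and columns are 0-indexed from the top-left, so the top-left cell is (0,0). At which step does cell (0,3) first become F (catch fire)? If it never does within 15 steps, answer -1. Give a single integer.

Step 1: cell (0,3)='T' (+6 fires, +2 burnt)
Step 2: cell (0,3)='F' (+8 fires, +6 burnt)
  -> target ignites at step 2
Step 3: cell (0,3)='.' (+7 fires, +8 burnt)
Step 4: cell (0,3)='.' (+5 fires, +7 burnt)
Step 5: cell (0,3)='.' (+3 fires, +5 burnt)
Step 6: cell (0,3)='.' (+2 fires, +3 burnt)
Step 7: cell (0,3)='.' (+1 fires, +2 burnt)
Step 8: cell (0,3)='.' (+0 fires, +1 burnt)
  fire out at step 8

2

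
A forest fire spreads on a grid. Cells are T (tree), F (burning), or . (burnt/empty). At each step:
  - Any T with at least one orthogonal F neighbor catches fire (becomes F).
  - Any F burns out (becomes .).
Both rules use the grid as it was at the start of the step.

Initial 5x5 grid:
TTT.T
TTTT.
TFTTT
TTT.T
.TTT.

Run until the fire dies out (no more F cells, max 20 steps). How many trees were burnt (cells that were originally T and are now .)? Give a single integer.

Step 1: +4 fires, +1 burnt (F count now 4)
Step 2: +7 fires, +4 burnt (F count now 7)
Step 3: +5 fires, +7 burnt (F count now 5)
Step 4: +2 fires, +5 burnt (F count now 2)
Step 5: +0 fires, +2 burnt (F count now 0)
Fire out after step 5
Initially T: 19, now '.': 24
Total burnt (originally-T cells now '.'): 18

Answer: 18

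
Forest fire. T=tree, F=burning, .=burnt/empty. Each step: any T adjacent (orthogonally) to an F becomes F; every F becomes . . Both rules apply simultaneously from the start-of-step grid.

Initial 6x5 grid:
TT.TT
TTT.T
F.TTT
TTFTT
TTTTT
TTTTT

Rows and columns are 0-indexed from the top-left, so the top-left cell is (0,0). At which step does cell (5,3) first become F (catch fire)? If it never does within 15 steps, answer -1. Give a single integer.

Step 1: cell (5,3)='T' (+6 fires, +2 burnt)
Step 2: cell (5,3)='T' (+9 fires, +6 burnt)
Step 3: cell (5,3)='F' (+6 fires, +9 burnt)
  -> target ignites at step 3
Step 4: cell (5,3)='.' (+2 fires, +6 burnt)
Step 5: cell (5,3)='.' (+1 fires, +2 burnt)
Step 6: cell (5,3)='.' (+1 fires, +1 burnt)
Step 7: cell (5,3)='.' (+0 fires, +1 burnt)
  fire out at step 7

3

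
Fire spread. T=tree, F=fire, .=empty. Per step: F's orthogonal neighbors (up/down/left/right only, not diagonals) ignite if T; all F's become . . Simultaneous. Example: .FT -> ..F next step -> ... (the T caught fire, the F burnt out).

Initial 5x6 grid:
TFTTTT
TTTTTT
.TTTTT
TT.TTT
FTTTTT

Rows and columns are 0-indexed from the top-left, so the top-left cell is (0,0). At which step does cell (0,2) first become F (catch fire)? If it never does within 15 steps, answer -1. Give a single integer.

Step 1: cell (0,2)='F' (+5 fires, +2 burnt)
  -> target ignites at step 1
Step 2: cell (0,2)='.' (+6 fires, +5 burnt)
Step 3: cell (0,2)='.' (+4 fires, +6 burnt)
Step 4: cell (0,2)='.' (+5 fires, +4 burnt)
Step 5: cell (0,2)='.' (+4 fires, +5 burnt)
Step 6: cell (0,2)='.' (+2 fires, +4 burnt)
Step 7: cell (0,2)='.' (+0 fires, +2 burnt)
  fire out at step 7

1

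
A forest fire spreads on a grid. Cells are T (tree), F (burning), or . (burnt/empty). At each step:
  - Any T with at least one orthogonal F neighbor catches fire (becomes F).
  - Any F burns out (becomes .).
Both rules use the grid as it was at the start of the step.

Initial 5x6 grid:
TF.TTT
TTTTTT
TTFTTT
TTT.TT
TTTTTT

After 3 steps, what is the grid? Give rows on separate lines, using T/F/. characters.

Step 1: 6 trees catch fire, 2 burn out
  F..TTT
  TFFTTT
  TF.FTT
  TTF.TT
  TTTTTT
Step 2: 6 trees catch fire, 6 burn out
  ...TTT
  F..FTT
  F...FT
  TF..TT
  TTFTTT
Step 3: 7 trees catch fire, 6 burn out
  ...FTT
  ....FT
  .....F
  F...FT
  TF.FTT

...FTT
....FT
.....F
F...FT
TF.FTT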